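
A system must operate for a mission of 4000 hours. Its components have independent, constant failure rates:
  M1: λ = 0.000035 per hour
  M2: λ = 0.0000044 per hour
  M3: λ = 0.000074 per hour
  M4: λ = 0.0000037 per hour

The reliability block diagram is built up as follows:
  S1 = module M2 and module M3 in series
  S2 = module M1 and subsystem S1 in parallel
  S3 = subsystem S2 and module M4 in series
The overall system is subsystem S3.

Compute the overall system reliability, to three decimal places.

0.951

R(M1) = exp(−0.000035 × 4000) = 0.86936
R(M2) = exp(−0.0000044 × 4000) = 0.98255
R(M3) = exp(−0.000074 × 4000) = 0.74379
R(M4) = exp(−0.0000037 × 4000) = 0.98531
Series (M2 and M3): 0.98255 × 0.74379 = 0.73081
Parallel (M1 and [0.73081]): 1 − (1 − 0.86936)(1 − 0.73081) = 0.96483
Series ([0.96483] and M4): 0.96483 × 0.98531 = 0.951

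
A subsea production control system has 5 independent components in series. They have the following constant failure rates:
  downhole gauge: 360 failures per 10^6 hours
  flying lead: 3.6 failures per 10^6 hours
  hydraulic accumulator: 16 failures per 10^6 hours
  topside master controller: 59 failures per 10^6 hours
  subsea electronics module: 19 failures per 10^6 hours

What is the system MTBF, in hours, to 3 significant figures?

Series of exponential components: λ_sys = Σ λ_i
λ_sys = 0.00036 + 0.0000036 + 0.000016 + 0.000059 + 0.000019 = 4.5760e-04 /h
MTBF = 1 / λ_sys = 2190 h

2190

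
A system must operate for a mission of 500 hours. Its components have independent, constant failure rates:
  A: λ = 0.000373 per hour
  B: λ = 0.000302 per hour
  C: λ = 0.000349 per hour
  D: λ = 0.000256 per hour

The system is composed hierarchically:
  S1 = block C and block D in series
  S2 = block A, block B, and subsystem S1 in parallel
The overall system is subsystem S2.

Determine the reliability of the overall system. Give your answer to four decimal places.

0.9938

R(A) = exp(−0.000373 × 500) = 0.829859
R(B) = exp(−0.000302 × 500) = 0.859848
R(C) = exp(−0.000349 × 500) = 0.839877
R(D) = exp(−0.000256 × 500) = 0.879853
Series (C and D): 0.839877 × 0.879853 = 0.738968
Parallel (A, B, and [0.738968]): 1 − (1 − 0.829859)(1 − 0.859848)(1 − 0.738968) = 0.9938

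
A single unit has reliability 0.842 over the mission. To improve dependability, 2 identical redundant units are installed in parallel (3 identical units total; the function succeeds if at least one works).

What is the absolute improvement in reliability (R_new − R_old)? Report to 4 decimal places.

R_before = 0.842
R_after = 1 − (1 − 0.842)^3 = 0.9961
ΔR = 0.9961 − 0.842 = 0.1541

0.1541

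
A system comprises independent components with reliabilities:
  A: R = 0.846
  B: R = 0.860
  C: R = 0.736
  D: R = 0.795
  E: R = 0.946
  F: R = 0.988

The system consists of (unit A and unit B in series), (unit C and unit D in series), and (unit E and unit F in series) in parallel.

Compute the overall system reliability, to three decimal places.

0.993

Series (A and B): 0.84600 × 0.86000 = 0.72756
Series (C and D): 0.73600 × 0.79500 = 0.58512
Series (E and F): 0.94600 × 0.98800 = 0.93465
Parallel ([0.72756], [0.58512], and [0.93465]): 1 − (1 − 0.72756)(1 − 0.58512)(1 − 0.93465) = 0.993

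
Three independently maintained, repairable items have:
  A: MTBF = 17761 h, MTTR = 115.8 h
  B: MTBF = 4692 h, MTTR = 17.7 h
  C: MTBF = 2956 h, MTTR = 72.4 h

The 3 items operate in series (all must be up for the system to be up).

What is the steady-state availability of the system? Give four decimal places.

0.9661

A(A) = MTBF/(MTBF+MTTR) = 17761/(17761+115.8) = 0.993522
A(B) = MTBF/(MTBF+MTTR) = 4692/(4692+17.7) = 0.996242
A(C) = MTBF/(MTBF+MTTR) = 2956/(2956+72.4) = 0.976093
Series availability: 0.993522 × 0.996242 × 0.976093 = 0.9661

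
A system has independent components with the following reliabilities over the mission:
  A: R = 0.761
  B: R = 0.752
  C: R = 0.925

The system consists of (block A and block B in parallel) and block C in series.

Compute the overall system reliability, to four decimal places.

0.8702

Parallel (A and B): 1 − (1 − 0.761000)(1 − 0.752000) = 0.940728
Series ([0.940728] and C): 0.940728 × 0.925000 = 0.8702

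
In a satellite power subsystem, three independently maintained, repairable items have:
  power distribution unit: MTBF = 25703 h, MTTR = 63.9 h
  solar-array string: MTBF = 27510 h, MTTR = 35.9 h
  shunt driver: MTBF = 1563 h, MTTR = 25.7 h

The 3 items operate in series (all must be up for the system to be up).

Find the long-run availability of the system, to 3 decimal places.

A(power distribution unit) = MTBF/(MTBF+MTTR) = 25703/(25703+63.9) = 0.997520
A(solar-array string) = MTBF/(MTBF+MTTR) = 27510/(27510+35.9) = 0.998697
A(shunt driver) = MTBF/(MTBF+MTTR) = 1563/(1563+25.7) = 0.983823
Series availability: 0.997520 × 0.998697 × 0.983823 = 0.980

0.980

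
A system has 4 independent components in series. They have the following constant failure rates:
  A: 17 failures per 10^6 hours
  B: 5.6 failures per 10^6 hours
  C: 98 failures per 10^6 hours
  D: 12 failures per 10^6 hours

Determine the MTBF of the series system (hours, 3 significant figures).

Series of exponential components: λ_sys = Σ λ_i
λ_sys = 0.000017 + 0.0000056 + 0.000098 + 0.000012 = 1.3260e-04 /h
MTBF = 1 / λ_sys = 7540 h

7540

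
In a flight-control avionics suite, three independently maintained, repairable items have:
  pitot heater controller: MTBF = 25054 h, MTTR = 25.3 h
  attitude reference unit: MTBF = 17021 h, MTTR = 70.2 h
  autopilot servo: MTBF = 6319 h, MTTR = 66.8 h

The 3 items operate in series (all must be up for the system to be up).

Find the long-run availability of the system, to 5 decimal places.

A(pitot heater controller) = MTBF/(MTBF+MTTR) = 25054/(25054+25.3) = 0.998991
A(attitude reference unit) = MTBF/(MTBF+MTTR) = 17021/(17021+70.2) = 0.995893
A(autopilot servo) = MTBF/(MTBF+MTTR) = 6319/(6319+66.8) = 0.989539
Series availability: 0.998991 × 0.995893 × 0.989539 = 0.98448

0.98448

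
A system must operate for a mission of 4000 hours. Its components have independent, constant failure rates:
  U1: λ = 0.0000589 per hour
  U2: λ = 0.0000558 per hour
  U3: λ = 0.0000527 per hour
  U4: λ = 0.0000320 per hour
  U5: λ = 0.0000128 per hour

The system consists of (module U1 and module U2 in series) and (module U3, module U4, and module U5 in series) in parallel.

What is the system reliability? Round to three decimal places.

0.881

R(U1) = exp(−0.0000589 × 4000) = 0.79010
R(U2) = exp(−0.0000558 × 4000) = 0.79995
R(U3) = exp(−0.0000527 × 4000) = 0.80994
R(U4) = exp(−0.0000320 × 4000) = 0.87985
R(U5) = exp(−0.0000128 × 4000) = 0.95009
Series (U1 and U2): 0.79010 × 0.79995 = 0.63204
Series (U3, U4, and U5): 0.80994 × 0.87985 × 0.95009 = 0.67706
Parallel ([0.63204] and [0.67706]): 1 − (1 − 0.63204)(1 − 0.67706) = 0.881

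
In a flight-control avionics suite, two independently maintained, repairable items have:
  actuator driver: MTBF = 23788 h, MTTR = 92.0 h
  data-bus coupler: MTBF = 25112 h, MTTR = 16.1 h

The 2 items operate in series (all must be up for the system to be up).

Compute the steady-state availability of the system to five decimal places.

A(actuator driver) = MTBF/(MTBF+MTTR) = 23788/(23788+92.0) = 0.996147
A(data-bus coupler) = MTBF/(MTBF+MTTR) = 25112/(25112+16.1) = 0.999359
Series availability: 0.996147 × 0.999359 = 0.99551

0.99551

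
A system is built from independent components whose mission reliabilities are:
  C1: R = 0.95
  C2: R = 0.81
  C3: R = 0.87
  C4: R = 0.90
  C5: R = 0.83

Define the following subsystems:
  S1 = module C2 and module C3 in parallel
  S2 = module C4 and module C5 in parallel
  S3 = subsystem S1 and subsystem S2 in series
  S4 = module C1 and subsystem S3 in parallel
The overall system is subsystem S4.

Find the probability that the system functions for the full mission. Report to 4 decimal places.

Parallel (C2 and C3): 1 − (1 − 0.810000)(1 − 0.870000) = 0.975300
Parallel (C4 and C5): 1 − (1 − 0.900000)(1 − 0.830000) = 0.983000
Series ([0.975300] and [0.983000]): 0.975300 × 0.983000 = 0.958720
Parallel (C1 and [0.958720]): 1 − (1 − 0.950000)(1 − 0.958720) = 0.9979

0.9979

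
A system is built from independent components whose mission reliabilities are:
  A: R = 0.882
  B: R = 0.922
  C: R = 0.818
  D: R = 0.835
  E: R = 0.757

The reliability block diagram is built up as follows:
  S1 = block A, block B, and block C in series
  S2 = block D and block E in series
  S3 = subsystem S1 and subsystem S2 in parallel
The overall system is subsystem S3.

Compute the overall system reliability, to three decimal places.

0.877

Series (A, B, and C): 0.88200 × 0.92200 × 0.81800 = 0.66520
Series (D and E): 0.83500 × 0.75700 = 0.63210
Parallel ([0.66520] and [0.63210]): 1 − (1 − 0.66520)(1 − 0.63210) = 0.877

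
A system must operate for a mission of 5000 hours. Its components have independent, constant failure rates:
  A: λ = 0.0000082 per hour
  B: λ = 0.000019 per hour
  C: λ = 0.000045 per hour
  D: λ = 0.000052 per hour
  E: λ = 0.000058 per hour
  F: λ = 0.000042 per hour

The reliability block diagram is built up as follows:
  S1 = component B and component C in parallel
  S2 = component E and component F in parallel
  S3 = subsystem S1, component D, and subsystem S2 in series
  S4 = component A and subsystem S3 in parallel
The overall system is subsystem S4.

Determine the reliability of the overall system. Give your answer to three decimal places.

0.989

R(A) = exp(−0.0000082 × 5000) = 0.95983
R(B) = exp(−0.000019 × 5000) = 0.90937
R(C) = exp(−0.000045 × 5000) = 0.79852
R(D) = exp(−0.000052 × 5000) = 0.77105
R(E) = exp(−0.000058 × 5000) = 0.74826
R(F) = exp(−0.000042 × 5000) = 0.81058
Parallel (B and C): 1 − (1 − 0.90937)(1 − 0.79852) = 0.98174
Parallel (E and F): 1 − (1 − 0.74826)(1 − 0.81058) = 0.95232
Series ([0.98174], D, and [0.95232]): 0.98174 × 0.77105 × 0.95232 = 0.72088
Parallel (A and [0.72088]): 1 − (1 − 0.95983)(1 − 0.72088) = 0.989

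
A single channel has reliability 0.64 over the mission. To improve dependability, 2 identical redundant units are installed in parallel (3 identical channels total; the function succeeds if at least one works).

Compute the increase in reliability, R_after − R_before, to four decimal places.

R_before = 0.64
R_after = 1 − (1 − 0.64)^3 = 0.9533
ΔR = 0.9533 − 0.64 = 0.3133

0.3133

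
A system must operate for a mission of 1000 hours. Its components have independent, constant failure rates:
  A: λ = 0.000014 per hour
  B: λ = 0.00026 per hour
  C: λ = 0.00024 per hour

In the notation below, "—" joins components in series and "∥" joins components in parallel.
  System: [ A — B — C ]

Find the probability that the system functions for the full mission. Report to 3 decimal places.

R(A) = exp(−0.000014 × 1000) = 0.98610
R(B) = exp(−0.00026 × 1000) = 0.77105
R(C) = exp(−0.00024 × 1000) = 0.78663
Series (A, B, and C): 0.98610 × 0.77105 × 0.78663 = 0.598

0.598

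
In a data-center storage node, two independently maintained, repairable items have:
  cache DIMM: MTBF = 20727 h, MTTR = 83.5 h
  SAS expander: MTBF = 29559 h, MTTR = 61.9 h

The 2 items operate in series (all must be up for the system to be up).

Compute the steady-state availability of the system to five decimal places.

0.99391

A(cache DIMM) = MTBF/(MTBF+MTTR) = 20727/(20727+83.5) = 0.995988
A(SAS expander) = MTBF/(MTBF+MTTR) = 29559/(29559+61.9) = 0.997910
Series availability: 0.995988 × 0.997910 = 0.99391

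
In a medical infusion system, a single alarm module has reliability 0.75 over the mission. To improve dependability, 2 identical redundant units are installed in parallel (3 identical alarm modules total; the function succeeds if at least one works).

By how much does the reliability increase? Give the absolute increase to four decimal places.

0.2344

R_before = 0.75
R_after = 1 − (1 − 0.75)^3 = 0.9844
ΔR = 0.9844 − 0.75 = 0.2344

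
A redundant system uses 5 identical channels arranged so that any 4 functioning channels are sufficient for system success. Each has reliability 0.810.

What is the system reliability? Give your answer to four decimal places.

R = Σ_{i=4}^{5} C(5,i) p^i (1−p)^{5−i} with p = 0.810
C(5,4)·0.810^4·0.190^1 = 0.408944
C(5,5)·0.810^5·0.190^0 = 0.348678
Sum = 0.7576

0.7576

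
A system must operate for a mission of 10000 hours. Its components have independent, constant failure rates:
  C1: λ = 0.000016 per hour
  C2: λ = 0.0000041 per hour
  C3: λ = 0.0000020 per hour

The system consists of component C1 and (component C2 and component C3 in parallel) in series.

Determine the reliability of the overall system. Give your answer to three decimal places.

0.851

R(C1) = exp(−0.000016 × 10000) = 0.85214
R(C2) = exp(−0.0000041 × 10000) = 0.95983
R(C3) = exp(−0.0000020 × 10000) = 0.98020
Parallel (C2 and C3): 1 − (1 − 0.95983)(1 − 0.98020) = 0.99920
Series (C1 and [0.99920]): 0.85214 × 0.99920 = 0.851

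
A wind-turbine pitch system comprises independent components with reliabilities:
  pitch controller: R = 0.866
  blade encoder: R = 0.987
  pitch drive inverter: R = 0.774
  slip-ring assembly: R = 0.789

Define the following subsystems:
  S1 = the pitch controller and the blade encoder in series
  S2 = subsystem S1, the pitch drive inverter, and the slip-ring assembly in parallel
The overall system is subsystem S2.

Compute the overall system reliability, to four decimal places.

0.9931

Series (pitch controller and blade encoder): 0.866000 × 0.987000 = 0.854742
Parallel ([0.854742], pitch drive inverter, and slip-ring assembly): 1 − (1 − 0.854742)(1 − 0.774000)(1 − 0.789000) = 0.9931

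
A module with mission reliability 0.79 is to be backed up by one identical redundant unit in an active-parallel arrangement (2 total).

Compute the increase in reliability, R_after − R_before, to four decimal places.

R_before = 0.79
R_after = 1 − (1 − 0.79)^2 = 0.9559
ΔR = 0.9559 − 0.79 = 0.1659

0.1659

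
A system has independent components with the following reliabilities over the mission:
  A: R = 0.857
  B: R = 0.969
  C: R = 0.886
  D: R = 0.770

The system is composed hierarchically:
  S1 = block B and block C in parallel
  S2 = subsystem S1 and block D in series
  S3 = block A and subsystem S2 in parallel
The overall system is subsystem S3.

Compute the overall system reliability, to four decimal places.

0.9667

Parallel (B and C): 1 − (1 − 0.969000)(1 − 0.886000) = 0.996466
Series ([0.996466] and D): 0.996466 × 0.770000 = 0.767279
Parallel (A and [0.767279]): 1 − (1 − 0.857000)(1 − 0.767279) = 0.9667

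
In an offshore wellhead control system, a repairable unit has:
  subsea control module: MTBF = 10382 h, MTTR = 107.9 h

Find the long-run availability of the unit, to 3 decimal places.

0.990

A(subsea control module) = MTBF/(MTBF+MTTR) = 10382/(10382+107.9) = 0.990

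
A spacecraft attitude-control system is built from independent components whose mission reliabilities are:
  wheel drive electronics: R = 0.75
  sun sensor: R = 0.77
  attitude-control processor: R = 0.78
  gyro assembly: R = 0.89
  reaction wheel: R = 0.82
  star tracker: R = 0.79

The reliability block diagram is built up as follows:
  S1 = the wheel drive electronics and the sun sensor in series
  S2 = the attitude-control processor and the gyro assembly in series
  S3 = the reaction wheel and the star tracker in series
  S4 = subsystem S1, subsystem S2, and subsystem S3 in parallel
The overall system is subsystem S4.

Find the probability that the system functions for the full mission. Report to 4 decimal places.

Series (wheel drive electronics and sun sensor): 0.750000 × 0.770000 = 0.577500
Series (attitude-control processor and gyro assembly): 0.780000 × 0.890000 = 0.694200
Series (reaction wheel and star tracker): 0.820000 × 0.790000 = 0.647800
Parallel ([0.577500], [0.694200], and [0.647800]): 1 − (1 − 0.577500)(1 − 0.694200)(1 − 0.647800) = 0.9545

0.9545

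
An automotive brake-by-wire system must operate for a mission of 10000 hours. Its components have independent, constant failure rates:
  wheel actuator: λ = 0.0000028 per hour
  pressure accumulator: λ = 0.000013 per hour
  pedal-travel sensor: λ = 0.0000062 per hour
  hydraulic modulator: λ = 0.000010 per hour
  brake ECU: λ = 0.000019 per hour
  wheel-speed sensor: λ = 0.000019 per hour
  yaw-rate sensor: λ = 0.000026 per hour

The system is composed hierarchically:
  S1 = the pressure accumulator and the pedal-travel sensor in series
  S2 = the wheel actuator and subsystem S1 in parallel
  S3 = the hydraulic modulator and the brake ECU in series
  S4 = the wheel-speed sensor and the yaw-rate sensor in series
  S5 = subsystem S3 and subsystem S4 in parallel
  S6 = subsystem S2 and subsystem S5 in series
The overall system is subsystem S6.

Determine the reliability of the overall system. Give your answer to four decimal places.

0.9044

R(wheel actuator) = exp(−0.0000028 × 10000) = 0.972388
R(pressure accumulator) = exp(−0.000013 × 10000) = 0.878095
R(pedal-travel sensor) = exp(−0.0000062 × 10000) = 0.939883
R(hydraulic modulator) = exp(−0.000010 × 10000) = 0.904837
R(brake ECU) = exp(−0.000019 × 10000) = 0.826959
R(wheel-speed sensor) = exp(−0.000019 × 10000) = 0.826959
R(yaw-rate sensor) = exp(−0.000026 × 10000) = 0.771052
Series (pressure accumulator and pedal-travel sensor): 0.878095 × 0.939883 = 0.825307
Parallel (wheel actuator and [0.825307]): 1 − (1 − 0.972388)(1 − 0.825307) = 0.995176
Series (hydraulic modulator and brake ECU): 0.904837 × 0.826959 = 0.748263
Series (wheel-speed sensor and yaw-rate sensor): 0.826959 × 0.771052 = 0.637628
Parallel ([0.748263] and [0.637628]): 1 − (1 − 0.748263)(1 − 0.637628) = 0.908778
Series ([0.995176] and [0.908778]): 0.995176 × 0.908778 = 0.9044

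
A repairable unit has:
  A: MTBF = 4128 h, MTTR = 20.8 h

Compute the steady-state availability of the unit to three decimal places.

A(A) = MTBF/(MTBF+MTTR) = 4128/(4128+20.8) = 0.995

0.995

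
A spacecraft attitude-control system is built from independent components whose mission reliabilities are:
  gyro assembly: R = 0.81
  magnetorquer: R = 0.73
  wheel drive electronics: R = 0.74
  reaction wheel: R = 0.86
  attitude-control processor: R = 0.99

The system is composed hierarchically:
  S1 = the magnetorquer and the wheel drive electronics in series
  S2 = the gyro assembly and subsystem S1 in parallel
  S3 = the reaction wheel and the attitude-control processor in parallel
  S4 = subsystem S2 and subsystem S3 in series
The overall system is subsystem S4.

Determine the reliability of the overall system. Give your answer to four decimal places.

Series (magnetorquer and wheel drive electronics): 0.730000 × 0.740000 = 0.540200
Parallel (gyro assembly and [0.540200]): 1 − (1 − 0.810000)(1 − 0.540200) = 0.912638
Parallel (reaction wheel and attitude-control processor): 1 − (1 − 0.860000)(1 − 0.990000) = 0.998600
Series ([0.912638] and [0.998600]): 0.912638 × 0.998600 = 0.9114

0.9114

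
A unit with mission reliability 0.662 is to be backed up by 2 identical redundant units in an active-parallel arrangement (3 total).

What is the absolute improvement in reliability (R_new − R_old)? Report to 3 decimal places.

0.299

R_before = 0.662
R_after = 1 − (1 − 0.662)^3 = 0.961
ΔR = 0.961 − 0.662 = 0.299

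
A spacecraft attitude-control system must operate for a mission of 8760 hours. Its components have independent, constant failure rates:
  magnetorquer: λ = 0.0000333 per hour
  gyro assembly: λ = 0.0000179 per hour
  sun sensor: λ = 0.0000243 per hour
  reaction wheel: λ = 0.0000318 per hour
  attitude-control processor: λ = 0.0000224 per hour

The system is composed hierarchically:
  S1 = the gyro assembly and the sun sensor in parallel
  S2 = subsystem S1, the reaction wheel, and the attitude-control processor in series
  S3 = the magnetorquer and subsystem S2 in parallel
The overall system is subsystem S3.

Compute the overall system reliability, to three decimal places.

0.900

R(magnetorquer) = exp(−0.0000333 × 8760) = 0.74699
R(gyro assembly) = exp(−0.0000179 × 8760) = 0.85487
R(sun sensor) = exp(−0.0000243 × 8760) = 0.80826
R(reaction wheel) = exp(−0.0000318 × 8760) = 0.75687
R(attitude-control processor) = exp(−0.0000224 × 8760) = 0.82183
Parallel (gyro assembly and sun sensor): 1 − (1 − 0.85487)(1 − 0.80826) = 0.97217
Series ([0.97217], reaction wheel, and attitude-control processor): 0.97217 × 0.75687 × 0.82183 = 0.60471
Parallel (magnetorquer and [0.60471]): 1 − (1 − 0.74699)(1 − 0.60471) = 0.900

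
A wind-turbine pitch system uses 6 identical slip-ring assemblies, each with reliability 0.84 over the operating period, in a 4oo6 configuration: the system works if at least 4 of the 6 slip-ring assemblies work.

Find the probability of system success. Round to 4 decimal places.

0.9440

R = Σ_{i=4}^{6} C(6,i) p^i (1−p)^{6−i} with p = 0.84
C(6,4)·0.84^4·0.16^2 = 0.191183
C(6,5)·0.84^5·0.16^1 = 0.401483
C(6,6)·0.84^6·0.16^0 = 0.351298
Sum = 0.9440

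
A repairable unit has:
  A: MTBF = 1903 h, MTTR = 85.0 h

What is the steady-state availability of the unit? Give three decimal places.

0.957

A(A) = MTBF/(MTBF+MTTR) = 1903/(1903+85.0) = 0.957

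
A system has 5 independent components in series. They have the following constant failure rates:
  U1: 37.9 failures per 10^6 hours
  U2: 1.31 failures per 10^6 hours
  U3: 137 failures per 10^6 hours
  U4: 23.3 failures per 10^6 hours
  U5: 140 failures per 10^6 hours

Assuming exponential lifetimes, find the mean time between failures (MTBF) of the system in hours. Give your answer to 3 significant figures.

2950

Series of exponential components: λ_sys = Σ λ_i
λ_sys = 0.0000379 + 0.00000131 + 0.000137 + 0.0000233 + 0.000140 = 3.3951e-04 /h
MTBF = 1 / λ_sys = 2950 h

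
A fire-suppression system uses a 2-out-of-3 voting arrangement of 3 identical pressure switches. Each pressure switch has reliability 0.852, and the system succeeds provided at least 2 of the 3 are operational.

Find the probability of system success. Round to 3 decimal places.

R = Σ_{i=2}^{3} C(3,i) p^i (1−p)^{3−i} with p = 0.852
C(3,2)·0.852^2·0.148^1 = 0.32230
C(3,3)·0.852^3·0.148^0 = 0.61847
Sum = 0.941

0.941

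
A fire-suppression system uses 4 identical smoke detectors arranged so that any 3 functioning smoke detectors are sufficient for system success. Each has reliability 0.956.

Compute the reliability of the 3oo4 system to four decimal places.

0.9891

R = Σ_{i=3}^{4} C(4,i) p^i (1−p)^{4−i} with p = 0.956
C(4,3)·0.956^3·0.044^1 = 0.153775
C(4,4)·0.956^4·0.044^0 = 0.835279
Sum = 0.9891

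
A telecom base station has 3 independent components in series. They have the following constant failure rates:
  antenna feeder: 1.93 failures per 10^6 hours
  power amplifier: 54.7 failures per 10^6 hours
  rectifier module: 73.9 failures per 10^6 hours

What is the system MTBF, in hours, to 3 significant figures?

Series of exponential components: λ_sys = Σ λ_i
λ_sys = 0.00000193 + 0.0000547 + 0.0000739 = 1.3053e-04 /h
MTBF = 1 / λ_sys = 7660 h

7660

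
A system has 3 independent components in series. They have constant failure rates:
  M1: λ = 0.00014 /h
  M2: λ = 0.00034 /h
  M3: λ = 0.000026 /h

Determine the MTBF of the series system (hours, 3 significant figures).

Series of exponential components: λ_sys = Σ λ_i
λ_sys = 0.00014 + 0.00034 + 0.000026 = 5.0600e-04 /h
MTBF = 1 / λ_sys = 1980 h

1980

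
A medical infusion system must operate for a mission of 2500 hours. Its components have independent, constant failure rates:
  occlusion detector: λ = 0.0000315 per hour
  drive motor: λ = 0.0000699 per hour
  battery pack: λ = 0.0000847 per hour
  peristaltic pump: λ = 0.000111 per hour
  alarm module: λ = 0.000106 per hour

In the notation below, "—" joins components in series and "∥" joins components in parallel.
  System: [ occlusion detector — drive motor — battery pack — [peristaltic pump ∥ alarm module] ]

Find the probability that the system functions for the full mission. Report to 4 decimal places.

R(occlusion detector) = exp(−0.0000315 × 2500) = 0.924271
R(drive motor) = exp(−0.0000699 × 2500) = 0.839667
R(battery pack) = exp(−0.0000847 × 2500) = 0.809167
R(peristaltic pump) = exp(−0.000111 × 2500) = 0.757676
R(alarm module) = exp(−0.000106 × 2500) = 0.767206
Parallel (peristaltic pump and alarm module): 1 − (1 − 0.757676)(1 − 0.767206) = 0.943588
Series (occlusion detector, drive motor, battery pack, and [0.943588]): 0.924271 × 0.839667 × 0.809167 × 0.943588 = 0.5926

0.5926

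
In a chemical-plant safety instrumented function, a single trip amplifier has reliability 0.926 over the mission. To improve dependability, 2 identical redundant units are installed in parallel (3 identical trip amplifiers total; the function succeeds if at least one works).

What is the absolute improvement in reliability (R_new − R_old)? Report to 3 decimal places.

0.074

R_before = 0.926
R_after = 1 − (1 − 0.926)^3 = 1.000
ΔR = 1.000 − 0.926 = 0.074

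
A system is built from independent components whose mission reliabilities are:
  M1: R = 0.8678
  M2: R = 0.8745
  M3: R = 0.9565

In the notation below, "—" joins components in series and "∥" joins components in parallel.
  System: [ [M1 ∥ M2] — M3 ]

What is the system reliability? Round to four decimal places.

Parallel (M1 and M2): 1 − (1 − 0.867800)(1 − 0.874500) = 0.983409
Series ([0.983409] and M3): 0.983409 × 0.956500 = 0.9406

0.9406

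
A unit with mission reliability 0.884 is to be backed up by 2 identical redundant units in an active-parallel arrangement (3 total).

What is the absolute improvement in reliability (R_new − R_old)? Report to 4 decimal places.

R_before = 0.884
R_after = 1 − (1 − 0.884)^3 = 0.9984
ΔR = 0.9984 − 0.884 = 0.1144

0.1144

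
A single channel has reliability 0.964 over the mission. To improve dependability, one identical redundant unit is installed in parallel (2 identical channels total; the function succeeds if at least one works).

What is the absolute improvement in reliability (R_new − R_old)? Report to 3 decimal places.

R_before = 0.964
R_after = 1 − (1 − 0.964)^2 = 0.999
ΔR = 0.999 − 0.964 = 0.035

0.035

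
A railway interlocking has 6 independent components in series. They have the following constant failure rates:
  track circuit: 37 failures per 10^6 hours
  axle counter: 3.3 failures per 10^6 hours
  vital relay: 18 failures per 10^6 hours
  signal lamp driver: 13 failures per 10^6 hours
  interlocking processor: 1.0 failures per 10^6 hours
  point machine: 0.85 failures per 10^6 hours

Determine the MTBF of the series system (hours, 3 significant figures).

13700

Series of exponential components: λ_sys = Σ λ_i
λ_sys = 0.000037 + 0.0000033 + 0.000018 + 0.000013 + 0.0000010 + 0.00000085 = 7.3150e-05 /h
MTBF = 1 / λ_sys = 13700 h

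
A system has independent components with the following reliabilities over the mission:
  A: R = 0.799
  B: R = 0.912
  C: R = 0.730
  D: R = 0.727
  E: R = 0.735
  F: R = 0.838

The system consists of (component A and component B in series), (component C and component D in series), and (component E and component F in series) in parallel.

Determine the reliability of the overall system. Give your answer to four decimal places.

0.9511

Series (A and B): 0.799000 × 0.912000 = 0.728688
Series (C and D): 0.730000 × 0.727000 = 0.530710
Series (E and F): 0.735000 × 0.838000 = 0.615930
Parallel ([0.728688], [0.530710], and [0.615930]): 1 − (1 − 0.728688)(1 − 0.530710)(1 − 0.615930) = 0.9511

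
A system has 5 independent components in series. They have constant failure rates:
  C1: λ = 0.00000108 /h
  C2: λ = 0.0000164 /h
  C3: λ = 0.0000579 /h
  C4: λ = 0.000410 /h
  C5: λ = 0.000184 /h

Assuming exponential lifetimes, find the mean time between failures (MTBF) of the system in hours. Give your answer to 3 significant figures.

1490

Series of exponential components: λ_sys = Σ λ_i
λ_sys = 0.00000108 + 0.0000164 + 0.0000579 + 0.000410 + 0.000184 = 6.6938e-04 /h
MTBF = 1 / λ_sys = 1490 h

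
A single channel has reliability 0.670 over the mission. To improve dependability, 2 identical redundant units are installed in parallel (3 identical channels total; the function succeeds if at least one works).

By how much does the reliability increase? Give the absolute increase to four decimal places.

R_before = 0.670
R_after = 1 − (1 − 0.670)^3 = 0.9641
ΔR = 0.9641 − 0.670 = 0.2941

0.2941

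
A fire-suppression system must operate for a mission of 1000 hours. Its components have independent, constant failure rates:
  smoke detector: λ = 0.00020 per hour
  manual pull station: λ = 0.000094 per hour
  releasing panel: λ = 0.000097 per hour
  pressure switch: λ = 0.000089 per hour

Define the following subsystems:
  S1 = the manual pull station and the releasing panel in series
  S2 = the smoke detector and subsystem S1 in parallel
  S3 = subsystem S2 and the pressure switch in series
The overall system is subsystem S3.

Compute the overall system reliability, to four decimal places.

0.8860

R(smoke detector) = exp(−0.00020 × 1000) = 0.818731
R(manual pull station) = exp(−0.000094 × 1000) = 0.910283
R(releasing panel) = exp(−0.000097 × 1000) = 0.907556
R(pressure switch) = exp(−0.000089 × 1000) = 0.914846
Series (manual pull station and releasing panel): 0.910283 × 0.907556 = 0.826133
Parallel (smoke detector and [0.826133]): 1 − (1 − 0.818731)(1 − 0.826133) = 0.968483
Series ([0.968483] and pressure switch): 0.968483 × 0.914846 = 0.8860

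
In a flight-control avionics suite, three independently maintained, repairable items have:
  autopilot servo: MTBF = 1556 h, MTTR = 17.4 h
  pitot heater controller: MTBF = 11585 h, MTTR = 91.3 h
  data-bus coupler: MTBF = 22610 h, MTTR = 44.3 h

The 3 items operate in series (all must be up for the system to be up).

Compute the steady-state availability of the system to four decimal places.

A(autopilot servo) = MTBF/(MTBF+MTTR) = 1556/(1556+17.4) = 0.988941
A(pitot heater controller) = MTBF/(MTBF+MTTR) = 11585/(11585+91.3) = 0.992181
A(data-bus coupler) = MTBF/(MTBF+MTTR) = 22610/(22610+44.3) = 0.998045
Series availability: 0.988941 × 0.992181 × 0.998045 = 0.9793

0.9793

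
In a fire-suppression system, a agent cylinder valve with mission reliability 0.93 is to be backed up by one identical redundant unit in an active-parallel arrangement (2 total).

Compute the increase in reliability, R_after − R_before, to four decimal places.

0.0651

R_before = 0.93
R_after = 1 − (1 − 0.93)^2 = 0.9951
ΔR = 0.9951 − 0.93 = 0.0651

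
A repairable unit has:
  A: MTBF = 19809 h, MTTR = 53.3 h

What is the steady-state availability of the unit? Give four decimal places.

0.9973

A(A) = MTBF/(MTBF+MTTR) = 19809/(19809+53.3) = 0.9973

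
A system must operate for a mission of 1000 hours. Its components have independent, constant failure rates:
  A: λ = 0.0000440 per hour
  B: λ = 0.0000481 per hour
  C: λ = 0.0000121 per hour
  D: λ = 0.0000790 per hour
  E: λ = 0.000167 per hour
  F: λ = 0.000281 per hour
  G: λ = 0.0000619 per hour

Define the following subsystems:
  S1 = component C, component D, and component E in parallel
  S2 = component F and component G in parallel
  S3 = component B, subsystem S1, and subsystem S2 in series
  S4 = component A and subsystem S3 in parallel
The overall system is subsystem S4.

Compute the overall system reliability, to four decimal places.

0.9974

R(A) = exp(−0.0000440 × 1000) = 0.956954
R(B) = exp(−0.0000481 × 1000) = 0.953038
R(C) = exp(−0.0000121 × 1000) = 0.987973
R(D) = exp(−0.0000790 × 1000) = 0.924040
R(E) = exp(−0.000167 × 1000) = 0.846200
R(F) = exp(−0.000281 × 1000) = 0.755028
R(G) = exp(−0.0000619 × 1000) = 0.939977
Parallel (C, D, and E): 1 − (1 − 0.987973)(1 − 0.924040)(1 − 0.846200) = 0.999859
Parallel (F and G): 1 − (1 − 0.755028)(1 − 0.939977) = 0.985296
Series (B, [0.999859], and [0.985296]): 0.953038 × 0.999859 × 0.985296 = 0.938892
Parallel (A and [0.938892]): 1 − (1 − 0.956954)(1 − 0.938892) = 0.9974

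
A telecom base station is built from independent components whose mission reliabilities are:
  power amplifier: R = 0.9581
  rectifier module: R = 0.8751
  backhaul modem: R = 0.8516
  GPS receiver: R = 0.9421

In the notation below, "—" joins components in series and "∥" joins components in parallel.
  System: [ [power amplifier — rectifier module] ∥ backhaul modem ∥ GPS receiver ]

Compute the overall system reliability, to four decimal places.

Series (power amplifier and rectifier module): 0.958100 × 0.875100 = 0.838433
Parallel ([0.838433], backhaul modem, and GPS receiver): 1 − (1 − 0.838433)(1 − 0.851600)(1 − 0.942100) = 0.9986

0.9986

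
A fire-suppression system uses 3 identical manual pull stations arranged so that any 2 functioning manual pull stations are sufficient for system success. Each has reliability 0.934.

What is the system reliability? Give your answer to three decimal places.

0.988

R = Σ_{i=2}^{3} C(3,i) p^i (1−p)^{3−i} with p = 0.934
C(3,2)·0.934^2·0.066^1 = 0.17273
C(3,3)·0.934^3·0.066^0 = 0.81478
Sum = 0.988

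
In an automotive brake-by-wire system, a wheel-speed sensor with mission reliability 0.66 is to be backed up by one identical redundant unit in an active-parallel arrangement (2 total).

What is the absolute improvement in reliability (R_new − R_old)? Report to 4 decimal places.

R_before = 0.66
R_after = 1 − (1 − 0.66)^2 = 0.8844
ΔR = 0.8844 − 0.66 = 0.2244

0.2244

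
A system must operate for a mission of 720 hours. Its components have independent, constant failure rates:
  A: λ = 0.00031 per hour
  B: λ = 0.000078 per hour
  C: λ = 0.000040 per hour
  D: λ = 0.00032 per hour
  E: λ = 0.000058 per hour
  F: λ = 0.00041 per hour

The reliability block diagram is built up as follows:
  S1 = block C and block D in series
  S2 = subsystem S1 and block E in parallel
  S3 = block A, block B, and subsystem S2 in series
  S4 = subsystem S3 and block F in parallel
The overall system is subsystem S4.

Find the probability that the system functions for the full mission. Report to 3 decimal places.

R(A) = exp(−0.00031 × 720) = 0.79995
R(B) = exp(−0.000078 × 720) = 0.94539
R(C) = exp(−0.000040 × 720) = 0.97161
R(D) = exp(−0.00032 × 720) = 0.79422
R(E) = exp(−0.000058 × 720) = 0.95910
R(F) = exp(−0.00041 × 720) = 0.74438
Series (C and D): 0.97161 × 0.79422 = 0.77167
Parallel ([0.77167] and E): 1 − (1 − 0.77167)(1 − 0.95910) = 0.99066
Series (A, B, and [0.99066]): 0.79995 × 0.94539 × 0.99066 = 0.74920
Parallel ([0.74920] and F): 1 − (1 − 0.74920)(1 − 0.74438) = 0.936

0.936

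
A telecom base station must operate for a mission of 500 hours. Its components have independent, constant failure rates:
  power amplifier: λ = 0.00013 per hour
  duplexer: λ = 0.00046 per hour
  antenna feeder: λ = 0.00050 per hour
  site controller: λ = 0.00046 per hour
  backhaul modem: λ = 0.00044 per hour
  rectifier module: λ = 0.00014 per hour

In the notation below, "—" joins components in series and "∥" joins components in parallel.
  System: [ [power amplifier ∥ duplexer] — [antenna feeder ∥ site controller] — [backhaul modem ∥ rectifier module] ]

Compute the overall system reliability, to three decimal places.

0.930

R(power amplifier) = exp(−0.00013 × 500) = 0.93707
R(duplexer) = exp(−0.00046 × 500) = 0.79453
R(antenna feeder) = exp(−0.00050 × 500) = 0.77880
R(site controller) = exp(−0.00046 × 500) = 0.79453
R(backhaul modem) = exp(−0.00044 × 500) = 0.80252
R(rectifier module) = exp(−0.00014 × 500) = 0.93239
Parallel (power amplifier and duplexer): 1 − (1 − 0.93707)(1 − 0.79453) = 0.98707
Parallel (antenna feeder and site controller): 1 − (1 − 0.77880)(1 − 0.79453) = 0.95455
Parallel (backhaul modem and rectifier module): 1 − (1 − 0.80252)(1 − 0.93239) = 0.98665
Series ([0.98707], [0.95455], and [0.98665]): 0.98707 × 0.95455 × 0.98665 = 0.930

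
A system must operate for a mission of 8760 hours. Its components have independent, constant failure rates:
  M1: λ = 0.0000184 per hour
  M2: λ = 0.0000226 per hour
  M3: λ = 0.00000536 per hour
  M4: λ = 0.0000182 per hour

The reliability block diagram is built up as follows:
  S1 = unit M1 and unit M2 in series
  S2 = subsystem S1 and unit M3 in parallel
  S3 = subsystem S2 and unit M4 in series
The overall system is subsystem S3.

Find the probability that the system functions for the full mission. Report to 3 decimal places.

R(M1) = exp(−0.0000184 × 8760) = 0.85114
R(M2) = exp(−0.0000226 × 8760) = 0.82039
R(M3) = exp(−0.00000536 × 8760) = 0.95413
R(M4) = exp(−0.0000182 × 8760) = 0.85263
Series (M1 and M2): 0.85114 × 0.82039 = 0.69827
Parallel ([0.69827] and M3): 1 − (1 − 0.69827)(1 − 0.95413) = 0.98616
Series ([0.98616] and M4): 0.98616 × 0.85263 = 0.841

0.841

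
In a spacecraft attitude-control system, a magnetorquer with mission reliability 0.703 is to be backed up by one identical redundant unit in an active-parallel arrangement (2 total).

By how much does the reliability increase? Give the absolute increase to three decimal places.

R_before = 0.703
R_after = 1 − (1 − 0.703)^2 = 0.912
ΔR = 0.912 − 0.703 = 0.209

0.209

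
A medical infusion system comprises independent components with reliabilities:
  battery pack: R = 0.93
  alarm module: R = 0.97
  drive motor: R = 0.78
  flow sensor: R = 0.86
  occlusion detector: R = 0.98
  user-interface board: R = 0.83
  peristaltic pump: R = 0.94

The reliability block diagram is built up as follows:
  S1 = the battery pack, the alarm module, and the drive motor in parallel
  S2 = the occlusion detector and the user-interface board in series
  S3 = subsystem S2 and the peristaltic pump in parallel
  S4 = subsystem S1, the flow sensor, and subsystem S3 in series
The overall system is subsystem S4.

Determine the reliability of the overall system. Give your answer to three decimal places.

0.850

Parallel (battery pack, alarm module, and drive motor): 1 − (1 − 0.93000)(1 − 0.97000)(1 − 0.78000) = 0.99954
Series (occlusion detector and user-interface board): 0.98000 × 0.83000 = 0.81340
Parallel ([0.81340] and peristaltic pump): 1 − (1 − 0.81340)(1 − 0.94000) = 0.98880
Series ([0.99954], flow sensor, and [0.98880]): 0.99954 × 0.86000 × 0.98880 = 0.850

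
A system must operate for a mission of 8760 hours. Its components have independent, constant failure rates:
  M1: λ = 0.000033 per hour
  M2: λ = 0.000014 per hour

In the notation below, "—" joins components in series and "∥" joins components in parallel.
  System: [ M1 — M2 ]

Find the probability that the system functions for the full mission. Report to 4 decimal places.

R(M1) = exp(−0.000033 × 8760) = 0.748952
R(M2) = exp(−0.000014 × 8760) = 0.884582
Series (M1 and M2): 0.748952 × 0.884582 = 0.6625

0.6625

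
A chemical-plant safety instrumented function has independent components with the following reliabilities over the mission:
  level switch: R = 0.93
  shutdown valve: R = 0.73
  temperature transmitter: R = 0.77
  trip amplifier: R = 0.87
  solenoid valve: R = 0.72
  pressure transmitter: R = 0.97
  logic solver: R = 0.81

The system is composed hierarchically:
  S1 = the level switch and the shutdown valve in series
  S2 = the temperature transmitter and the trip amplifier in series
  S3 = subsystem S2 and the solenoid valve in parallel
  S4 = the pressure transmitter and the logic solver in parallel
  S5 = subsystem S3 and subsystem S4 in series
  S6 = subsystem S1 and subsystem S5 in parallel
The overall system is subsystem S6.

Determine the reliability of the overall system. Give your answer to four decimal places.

Series (level switch and shutdown valve): 0.930000 × 0.730000 = 0.678900
Series (temperature transmitter and trip amplifier): 0.770000 × 0.870000 = 0.669900
Parallel ([0.669900] and solenoid valve): 1 − (1 − 0.669900)(1 − 0.720000) = 0.907572
Parallel (pressure transmitter and logic solver): 1 − (1 − 0.970000)(1 − 0.810000) = 0.994300
Series ([0.907572] and [0.994300]): 0.907572 × 0.994300 = 0.902399
Parallel ([0.678900] and [0.902399]): 1 − (1 − 0.678900)(1 − 0.902399) = 0.9687

0.9687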